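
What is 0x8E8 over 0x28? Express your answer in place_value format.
Convert 0x8E8 (hexadecimal) → 8×256 + 14×16 + 8 = 2280 (decimal)
Convert 0x28 (hexadecimal) → 2×16 + 8 = 40 (decimal)
Compute 2280 ÷ 40 = 57
Convert 57 (decimal) → 57 = 5×10 + 7 → 5 tens, 7 ones (place-value notation)
5 tens, 7 ones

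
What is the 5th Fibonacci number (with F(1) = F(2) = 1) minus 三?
The 5th Fibonacci number (with F(1) = F(2) = 1): 1, 1, 2, 3, 5 → 5
Convert 三 (Chinese numeral) → 3 (decimal)
Compute 5 - 3 = 2
2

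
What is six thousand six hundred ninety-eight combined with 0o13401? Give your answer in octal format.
Convert six thousand six hundred ninety-eight (English words) → 6×1000 + 6×100 + 98 = 6698 (decimal)
Convert 0o13401 (octal) → 1×4096 + 3×512 + 4×64 + 1 = 5889 (decimal)
Compute 6698 + 5889 = 12587
Convert 12587 (decimal) → 12587 = 3×4096 + 4×64 + 5×8 + 3 → 0o30453 (octal)
0o30453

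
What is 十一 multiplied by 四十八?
Convert 十一 (Chinese numeral) → 1×10 + 1 = 11 (decimal)
Convert 四十八 (Chinese numeral) → 4×10 + 8 = 48 (decimal)
Compute 11 × 48 = 528
528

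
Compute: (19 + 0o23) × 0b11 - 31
Convert 0o23 (octal) → 2×8 + 3 = 19 (decimal)
Convert 0b11 (binary) → 2 + 1 = 3 (decimal)
Expression in decimal: (19 + 19) × 3 - 31
Parentheses first: 19 + 19 = 38
Multiply: 38 × 3 = 114
Subtract: 114 - 31 = 83
83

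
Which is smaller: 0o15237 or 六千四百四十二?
Convert 0o15237 (octal) → 1×4096 + 5×512 + 2×64 + 3×8 + 7 = 6815 (decimal)
Convert 六千四百四十二 (Chinese numeral) → 6×1000 + 4×100 + 4×10 + 2 = 6442 (decimal)
Compare 6815 vs 6442: smaller = 6442
6442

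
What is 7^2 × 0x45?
Convert 7^2 (power) → 49 (decimal)
Convert 0x45 (hexadecimal) → 4×16 + 5 = 69 (decimal)
Compute 49 × 69 = 3381
3381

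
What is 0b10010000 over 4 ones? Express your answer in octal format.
Convert 0b10010000 (binary) → 128 + 16 = 144 (decimal)
Convert 4 ones (place-value notation) → 4 (decimal)
Compute 144 ÷ 4 = 36
Convert 36 (decimal) → 36 = 4×8 + 4 → 0o44 (octal)
0o44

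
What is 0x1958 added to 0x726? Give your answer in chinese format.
Convert 0x1958 (hexadecimal) → 1×4096 + 9×256 + 5×16 + 8 = 6488 (decimal)
Convert 0x726 (hexadecimal) → 7×256 + 2×16 + 6 = 1830 (decimal)
Compute 6488 + 1830 = 8318
Convert 8318 (decimal) → 8318 = 8×1000 + 3×100 + 1×10 + 8 → 八千三百一十八 (Chinese numeral)
八千三百一十八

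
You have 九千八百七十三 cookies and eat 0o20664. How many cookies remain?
Convert 九千八百七十三 (Chinese numeral) → 9×1000 + 8×100 + 7×10 + 3 = 9873 (decimal)
Convert 0o20664 (octal) → 2×4096 + 6×64 + 6×8 + 4 = 8628 (decimal)
Compute 9873 - 8628 = 1245
1245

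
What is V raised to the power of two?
Convert V (Roman numeral) → 5 (decimal)
Convert two (English words) → 2 (decimal)
Compute 5 ^ 2 = 25
25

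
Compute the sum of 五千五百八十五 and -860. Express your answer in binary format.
Convert 五千五百八十五 (Chinese numeral) → 5×1000 + 5×100 + 8×10 + 5 = 5585 (decimal)
Compute 5585 + -860 = 4725
Convert 4725 (decimal) → 4725 = 4096 + 512 + 64 + 32 + 16 + 4 + 1 → 0b1001001110101 (binary)
0b1001001110101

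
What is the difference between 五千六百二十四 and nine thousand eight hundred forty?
Convert 五千六百二十四 (Chinese numeral) → 5×1000 + 6×100 + 2×10 + 4 = 5624 (decimal)
Convert nine thousand eight hundred forty (English words) → 9×1000 + 8×100 + 40 = 9840 (decimal)
Difference: |5624 - 9840| = 4216
4216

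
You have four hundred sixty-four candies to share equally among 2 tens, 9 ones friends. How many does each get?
Convert four hundred sixty-four (English words) → 4×100 + 64 = 464 (decimal)
Convert 2 tens, 9 ones (place-value notation) → 2×10 + 9 = 29 (decimal)
Compute 464 ÷ 29 = 16
16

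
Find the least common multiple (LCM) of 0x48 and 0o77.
Convert 0x48 (hexadecimal) → 4×16 + 8 = 72 (decimal)
Convert 0o77 (octal) → 7×8 + 7 = 63 (decimal)
Compute lcm(72, 63) = 504
504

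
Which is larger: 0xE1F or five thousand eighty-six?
Convert 0xE1F (hexadecimal) → 14×256 + 1×16 + 15 = 3615 (decimal)
Convert five thousand eighty-six (English words) → 5×1000 + 86 = 5086 (decimal)
Compare 3615 vs 5086: larger = 5086
5086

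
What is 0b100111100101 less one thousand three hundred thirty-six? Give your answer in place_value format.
Convert 0b100111100101 (binary) → 2048 + 256 + 128 + 64 + 32 + 4 + 1 = 2533 (decimal)
Convert one thousand three hundred thirty-six (English words) → 1×1000 + 3×100 + 36 = 1336 (decimal)
Compute 2533 - 1336 = 1197
Convert 1197 (decimal) → 1197 = 1×1000 + 1×100 + 9×10 + 7 → 1 thousand, 1 hundred, 9 tens, 7 ones (place-value notation)
1 thousand, 1 hundred, 9 tens, 7 ones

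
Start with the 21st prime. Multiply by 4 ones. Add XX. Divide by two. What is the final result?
Convert the 21st prime (prime index) → 73 (decimal)
Start: 73
Convert 4 ones (place-value notation) → 4 (decimal)
73 × 4 = 292
Convert XX (Roman numeral) → 10 + 10 = 20 (decimal)
292 + 20 = 312
Convert two (English words) → 2 (decimal)
312 ÷ 2 = 156
156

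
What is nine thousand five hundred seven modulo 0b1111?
Convert nine thousand five hundred seven (English words) → 9×1000 + 5×100 + 7 = 9507 (decimal)
Convert 0b1111 (binary) → 8 + 4 + 2 + 1 = 15 (decimal)
Compute 9507 mod 15 = 12
12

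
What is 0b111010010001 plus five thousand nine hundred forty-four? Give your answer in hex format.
Convert 0b111010010001 (binary) → 2048 + 1024 + 512 + 128 + 16 + 1 = 3729 (decimal)
Convert five thousand nine hundred forty-four (English words) → 5×1000 + 9×100 + 44 = 5944 (decimal)
Compute 3729 + 5944 = 9673
Convert 9673 (decimal) → 9673 = 2×4096 + 5×256 + 12×16 + 9 → 0x25C9 (hexadecimal)
0x25C9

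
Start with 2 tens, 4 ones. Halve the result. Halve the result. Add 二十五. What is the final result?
Convert 2 tens, 4 ones (place-value notation) → 2×10 + 4 = 24 (decimal)
Start: 24
24 ÷ 2 = 12
12 ÷ 2 = 6
Convert 二十五 (Chinese numeral) → 2×10 + 5 = 25 (decimal)
6 + 25 = 31
31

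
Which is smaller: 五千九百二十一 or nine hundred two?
Convert 五千九百二十一 (Chinese numeral) → 5×1000 + 9×100 + 2×10 + 1 = 5921 (decimal)
Convert nine hundred two (English words) → 9×100 + 2 = 902 (decimal)
Compare 5921 vs 902: smaller = 902
902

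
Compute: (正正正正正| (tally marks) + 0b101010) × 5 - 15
Convert 正正正正正| (tally marks) → 5 + 5 + 5 + 5 + 5 + 1 = 26 (decimal)
Convert 0b101010 (binary) → 32 + 8 + 2 = 42 (decimal)
Expression in decimal: (26 + 42) × 5 - 15
Parentheses first: 26 + 42 = 68
Multiply: 68 × 5 = 340
Subtract: 340 - 15 = 325
325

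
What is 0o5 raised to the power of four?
Convert 0o5 (octal) → 5 (decimal)
Convert four (English words) → 4 (decimal)
Compute 5 ^ 4 = 625
625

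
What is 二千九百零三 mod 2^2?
Convert 二千九百零三 (Chinese numeral) → 2×1000 + 9×100 + 3 = 2903 (decimal)
Convert 2^2 (power) → 4 (decimal)
Compute 2903 mod 4 = 3
3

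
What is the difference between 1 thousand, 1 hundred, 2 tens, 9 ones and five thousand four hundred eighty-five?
Convert 1 thousand, 1 hundred, 2 tens, 9 ones (place-value notation) → 1×1000 + 1×100 + 2×10 + 9 = 1129 (decimal)
Convert five thousand four hundred eighty-five (English words) → 5×1000 + 4×100 + 85 = 5485 (decimal)
Difference: |1129 - 5485| = 4356
4356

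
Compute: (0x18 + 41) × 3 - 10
Convert 0x18 (hexadecimal) → 1×16 + 8 = 24 (decimal)
Expression in decimal: (24 + 41) × 3 - 10
Parentheses first: 24 + 41 = 65
Multiply: 65 × 3 = 195
Subtract: 195 - 10 = 185
185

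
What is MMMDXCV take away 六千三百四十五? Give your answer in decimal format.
Convert MMMDXCV (Roman numeral) → 1000 + 1000 + 1000 + 500 + 90 + 5 = 3595 (decimal)
Convert 六千三百四十五 (Chinese numeral) → 6×1000 + 3×100 + 4×10 + 5 = 6345 (decimal)
Compute 3595 - 6345 = -2750
-2750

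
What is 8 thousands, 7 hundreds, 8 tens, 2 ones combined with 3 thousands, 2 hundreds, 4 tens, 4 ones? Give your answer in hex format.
Convert 8 thousands, 7 hundreds, 8 tens, 2 ones (place-value notation) → 8×1000 + 7×100 + 8×10 + 2 = 8782 (decimal)
Convert 3 thousands, 2 hundreds, 4 tens, 4 ones (place-value notation) → 3×1000 + 2×100 + 4×10 + 4 = 3244 (decimal)
Compute 8782 + 3244 = 12026
Convert 12026 (decimal) → 12026 = 2×4096 + 14×256 + 15×16 + 10 → 0x2EFA (hexadecimal)
0x2EFA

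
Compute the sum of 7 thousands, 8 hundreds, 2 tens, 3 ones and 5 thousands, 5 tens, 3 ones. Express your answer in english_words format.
Convert 7 thousands, 8 hundreds, 2 tens, 3 ones (place-value notation) → 7×1000 + 8×100 + 2×10 + 3 = 7823 (decimal)
Convert 5 thousands, 5 tens, 3 ones (place-value notation) → 5×1000 + 5×10 + 3 = 5053 (decimal)
Compute 7823 + 5053 = 12876
Convert 12876 (decimal) → 12876 = 12×1000 + 8×100 + 76 → twelve thousand eight hundred seventy-six (English words)
twelve thousand eight hundred seventy-six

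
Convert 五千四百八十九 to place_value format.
Convert 五千四百八十九 (Chinese numeral) → 5×1000 + 4×100 + 8×10 + 9 = 5489 (decimal)
Convert 5489 (decimal) → 5489 = 5×1000 + 4×100 + 8×10 + 9 → 5 thousands, 4 hundreds, 8 tens, 9 ones (place-value notation)
5 thousands, 4 hundreds, 8 tens, 9 ones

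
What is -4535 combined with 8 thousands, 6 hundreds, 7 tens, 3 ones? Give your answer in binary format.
Convert 8 thousands, 6 hundreds, 7 tens, 3 ones (place-value notation) → 8×1000 + 6×100 + 7×10 + 3 = 8673 (decimal)
Compute -4535 + 8673 = 4138
Convert 4138 (decimal) → 4138 = 4096 + 32 + 8 + 2 → 0b1000000101010 (binary)
0b1000000101010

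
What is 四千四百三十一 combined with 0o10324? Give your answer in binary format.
Convert 四千四百三十一 (Chinese numeral) → 4×1000 + 4×100 + 3×10 + 1 = 4431 (decimal)
Convert 0o10324 (octal) → 1×4096 + 3×64 + 2×8 + 4 = 4308 (decimal)
Compute 4431 + 4308 = 8739
Convert 8739 (decimal) → 8739 = 8192 + 512 + 32 + 2 + 1 → 0b10001000100011 (binary)
0b10001000100011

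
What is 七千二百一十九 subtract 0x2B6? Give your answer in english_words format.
Convert 七千二百一十九 (Chinese numeral) → 7×1000 + 2×100 + 1×10 + 9 = 7219 (decimal)
Convert 0x2B6 (hexadecimal) → 2×256 + 11×16 + 6 = 694 (decimal)
Compute 7219 - 694 = 6525
Convert 6525 (decimal) → 6525 = 6×1000 + 5×100 + 25 → six thousand five hundred twenty-five (English words)
six thousand five hundred twenty-five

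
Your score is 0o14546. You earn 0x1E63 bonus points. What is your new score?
Convert 0o14546 (octal) → 1×4096 + 4×512 + 5×64 + 4×8 + 6 = 6502 (decimal)
Convert 0x1E63 (hexadecimal) → 1×4096 + 14×256 + 6×16 + 3 = 7779 (decimal)
Compute 6502 + 7779 = 14281
14281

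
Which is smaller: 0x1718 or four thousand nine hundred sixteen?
Convert 0x1718 (hexadecimal) → 1×4096 + 7×256 + 1×16 + 8 = 5912 (decimal)
Convert four thousand nine hundred sixteen (English words) → 4×1000 + 9×100 + 16 = 4916 (decimal)
Compare 5912 vs 4916: smaller = 4916
4916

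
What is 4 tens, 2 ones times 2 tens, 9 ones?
Convert 4 tens, 2 ones (place-value notation) → 4×10 + 2 = 42 (decimal)
Convert 2 tens, 9 ones (place-value notation) → 2×10 + 9 = 29 (decimal)
Compute 42 × 29 = 1218
1218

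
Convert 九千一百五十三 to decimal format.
Convert 九千一百五十三 (Chinese numeral) → 9×1000 + 1×100 + 5×10 + 3 = 9153 (decimal)
9153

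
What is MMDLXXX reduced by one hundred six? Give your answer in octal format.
Convert MMDLXXX (Roman numeral) → 1000 + 1000 + 500 + 50 + 10 + 10 + 10 = 2580 (decimal)
Convert one hundred six (English words) → 1×100 + 6 = 106 (decimal)
Compute 2580 - 106 = 2474
Convert 2474 (decimal) → 2474 = 4×512 + 6×64 + 5×8 + 2 → 0o4652 (octal)
0o4652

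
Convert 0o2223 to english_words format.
Convert 0o2223 (octal) → 2×512 + 2×64 + 2×8 + 3 = 1171 (decimal)
Convert 1171 (decimal) → 1171 = 1×1000 + 1×100 + 71 → one thousand one hundred seventy-one (English words)
one thousand one hundred seventy-one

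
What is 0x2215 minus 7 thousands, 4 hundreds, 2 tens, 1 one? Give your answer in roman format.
Convert 0x2215 (hexadecimal) → 2×4096 + 2×256 + 1×16 + 5 = 8725 (decimal)
Convert 7 thousands, 4 hundreds, 2 tens, 1 one (place-value notation) → 7×1000 + 4×100 + 2×10 + 1 = 7421 (decimal)
Compute 8725 - 7421 = 1304
Convert 1304 (decimal) → 1304 = 1000 + 100 + 100 + 100 + 4 → MCCCIV (Roman numeral)
MCCCIV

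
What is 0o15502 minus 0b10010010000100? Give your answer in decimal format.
Convert 0o15502 (octal) → 1×4096 + 5×512 + 5×64 + 2 = 6978 (decimal)
Convert 0b10010010000100 (binary) → 8192 + 1024 + 128 + 4 = 9348 (decimal)
Compute 6978 - 9348 = -2370
-2370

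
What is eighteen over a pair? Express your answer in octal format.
Convert eighteen (English words) → 18 (decimal)
Convert a pair (colloquial) → 2 (decimal)
Compute 18 ÷ 2 = 9
Convert 9 (decimal) → 9 = 1×8 + 1 → 0o11 (octal)
0o11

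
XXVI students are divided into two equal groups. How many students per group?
Convert XXVI (Roman numeral) → 10 + 10 + 5 + 1 = 26 (decimal)
Convert two (English words) → 2 (decimal)
Compute 26 ÷ 2 = 13
13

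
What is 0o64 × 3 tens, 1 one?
Convert 0o64 (octal) → 6×8 + 4 = 52 (decimal)
Convert 3 tens, 1 one (place-value notation) → 3×10 + 1 = 31 (decimal)
Compute 52 × 31 = 1612
1612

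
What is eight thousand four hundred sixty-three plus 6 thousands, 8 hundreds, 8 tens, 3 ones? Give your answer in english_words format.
Convert eight thousand four hundred sixty-three (English words) → 8×1000 + 4×100 + 63 = 8463 (decimal)
Convert 6 thousands, 8 hundreds, 8 tens, 3 ones (place-value notation) → 6×1000 + 8×100 + 8×10 + 3 = 6883 (decimal)
Compute 8463 + 6883 = 15346
Convert 15346 (decimal) → 15346 = 15×1000 + 3×100 + 46 → fifteen thousand three hundred forty-six (English words)
fifteen thousand three hundred forty-six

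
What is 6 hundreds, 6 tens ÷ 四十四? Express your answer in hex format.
Convert 6 hundreds, 6 tens (place-value notation) → 6×100 + 6×10 = 660 (decimal)
Convert 四十四 (Chinese numeral) → 4×10 + 4 = 44 (decimal)
Compute 660 ÷ 44 = 15
Convert 15 (decimal) → 0xF (hexadecimal)
0xF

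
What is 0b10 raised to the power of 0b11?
Convert 0b10 (binary) → 2 (decimal)
Convert 0b11 (binary) → 2 + 1 = 3 (decimal)
Compute 2 ^ 3 = 8
8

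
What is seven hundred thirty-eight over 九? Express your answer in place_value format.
Convert seven hundred thirty-eight (English words) → 7×100 + 38 = 738 (decimal)
Convert 九 (Chinese numeral) → 9 (decimal)
Compute 738 ÷ 9 = 82
Convert 82 (decimal) → 82 = 8×10 + 2 → 8 tens, 2 ones (place-value notation)
8 tens, 2 ones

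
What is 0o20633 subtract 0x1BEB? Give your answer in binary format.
Convert 0o20633 (octal) → 2×4096 + 6×64 + 3×8 + 3 = 8603 (decimal)
Convert 0x1BEB (hexadecimal) → 1×4096 + 11×256 + 14×16 + 11 = 7147 (decimal)
Compute 8603 - 7147 = 1456
Convert 1456 (decimal) → 1456 = 1024 + 256 + 128 + 32 + 16 → 0b10110110000 (binary)
0b10110110000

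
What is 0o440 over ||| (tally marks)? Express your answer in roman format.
Convert 0o440 (octal) → 4×64 + 4×8 = 288 (decimal)
Convert ||| (tally marks) → 3 (decimal)
Compute 288 ÷ 3 = 96
Convert 96 (decimal) → 96 = 90 + 5 + 1 → XCVI (Roman numeral)
XCVI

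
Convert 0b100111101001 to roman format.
Convert 0b100111101001 (binary) → 2048 + 256 + 128 + 64 + 32 + 8 + 1 = 2537 (decimal)
Convert 2537 (decimal) → 2537 = 1000 + 1000 + 500 + 10 + 10 + 10 + 5 + 1 + 1 → MMDXXXVII (Roman numeral)
MMDXXXVII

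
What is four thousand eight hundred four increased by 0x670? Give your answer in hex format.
Convert four thousand eight hundred four (English words) → 4×1000 + 8×100 + 4 = 4804 (decimal)
Convert 0x670 (hexadecimal) → 6×256 + 7×16 = 1648 (decimal)
Compute 4804 + 1648 = 6452
Convert 6452 (decimal) → 6452 = 1×4096 + 9×256 + 3×16 + 4 → 0x1934 (hexadecimal)
0x1934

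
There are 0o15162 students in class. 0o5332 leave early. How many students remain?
Convert 0o15162 (octal) → 1×4096 + 5×512 + 1×64 + 6×8 + 2 = 6770 (decimal)
Convert 0o5332 (octal) → 5×512 + 3×64 + 3×8 + 2 = 2778 (decimal)
Compute 6770 - 2778 = 3992
3992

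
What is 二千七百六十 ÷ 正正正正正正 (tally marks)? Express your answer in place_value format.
Convert 二千七百六十 (Chinese numeral) → 2×1000 + 7×100 + 6×10 = 2760 (decimal)
Convert 正正正正正正 (tally marks) → 5 + 5 + 5 + 5 + 5 + 5 = 30 (decimal)
Compute 2760 ÷ 30 = 92
Convert 92 (decimal) → 92 = 9×10 + 2 → 9 tens, 2 ones (place-value notation)
9 tens, 2 ones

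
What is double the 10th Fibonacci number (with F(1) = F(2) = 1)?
The 10th Fibonacci number (with F(1) = F(2) = 1): 1, 1, 2, 3, 5, 8, 13, 21, 34, 55 → 55
Compute 55 × 2 = 110
110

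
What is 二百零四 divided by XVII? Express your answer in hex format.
Convert 二百零四 (Chinese numeral) → 2×100 + 4 = 204 (decimal)
Convert XVII (Roman numeral) → 10 + 5 + 1 + 1 = 17 (decimal)
Compute 204 ÷ 17 = 12
Convert 12 (decimal) → 0xC (hexadecimal)
0xC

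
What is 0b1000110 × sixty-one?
Convert 0b1000110 (binary) → 64 + 4 + 2 = 70 (decimal)
Convert sixty-one (English words) → 61 (decimal)
Compute 70 × 61 = 4270
4270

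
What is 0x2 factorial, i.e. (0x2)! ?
Convert 0x2 (hexadecimal) → 2 (decimal)
Compute 2! = 2
2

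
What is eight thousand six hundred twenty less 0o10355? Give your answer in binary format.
Convert eight thousand six hundred twenty (English words) → 8×1000 + 6×100 + 20 = 8620 (decimal)
Convert 0o10355 (octal) → 1×4096 + 3×64 + 5×8 + 5 = 4333 (decimal)
Compute 8620 - 4333 = 4287
Convert 4287 (decimal) → 4287 = 4096 + 128 + 32 + 16 + 8 + 4 + 2 + 1 → 0b1000010111111 (binary)
0b1000010111111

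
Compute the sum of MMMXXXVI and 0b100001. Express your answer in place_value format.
Convert MMMXXXVI (Roman numeral) → 1000 + 1000 + 1000 + 10 + 10 + 10 + 5 + 1 = 3036 (decimal)
Convert 0b100001 (binary) → 32 + 1 = 33 (decimal)
Compute 3036 + 33 = 3069
Convert 3069 (decimal) → 3069 = 3×1000 + 6×10 + 9 → 3 thousands, 6 tens, 9 ones (place-value notation)
3 thousands, 6 tens, 9 ones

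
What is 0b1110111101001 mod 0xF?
Convert 0b1110111101001 (binary) → 4096 + 2048 + 1024 + 256 + 128 + 64 + 32 + 8 + 1 = 7657 (decimal)
Convert 0xF (hexadecimal) → 15 (decimal)
Compute 7657 mod 15 = 7
7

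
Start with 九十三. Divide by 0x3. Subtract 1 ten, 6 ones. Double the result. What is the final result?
Convert 九十三 (Chinese numeral) → 9×10 + 3 = 93 (decimal)
Start: 93
Convert 0x3 (hexadecimal) → 3 (decimal)
93 ÷ 3 = 31
Convert 1 ten, 6 ones (place-value notation) → 1×10 + 6 = 16 (decimal)
31 - 16 = 15
15 × 2 = 30
30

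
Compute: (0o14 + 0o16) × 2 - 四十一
Convert 0o14 (octal) → 1×8 + 4 = 12 (decimal)
Convert 0o16 (octal) → 1×8 + 6 = 14 (decimal)
Convert 四十一 (Chinese numeral) → 4×10 + 1 = 41 (decimal)
Expression in decimal: (12 + 14) × 2 - 41
Parentheses first: 12 + 14 = 26
Multiply: 26 × 2 = 52
Subtract: 52 - 41 = 11
11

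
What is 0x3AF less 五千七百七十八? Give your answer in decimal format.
Convert 0x3AF (hexadecimal) → 3×256 + 10×16 + 15 = 943 (decimal)
Convert 五千七百七十八 (Chinese numeral) → 5×1000 + 7×100 + 7×10 + 8 = 5778 (decimal)
Compute 943 - 5778 = -4835
-4835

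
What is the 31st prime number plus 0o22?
The 31st prime number = 127
Convert 0o22 (octal) → 2×8 + 2 = 18 (decimal)
Compute 127 + 18 = 145
145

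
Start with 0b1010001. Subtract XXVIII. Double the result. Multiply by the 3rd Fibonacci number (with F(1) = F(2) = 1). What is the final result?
Convert 0b1010001 (binary) → 64 + 16 + 1 = 81 (decimal)
Start: 81
Convert XXVIII (Roman numeral) → 10 + 10 + 5 + 1 + 1 + 1 = 28 (decimal)
81 - 28 = 53
53 × 2 = 106
Convert the 3rd Fibonacci number (with F(1) = F(2) = 1) (Fibonacci index) → 1, 1, 2 → 2 (decimal)
106 × 2 = 212
212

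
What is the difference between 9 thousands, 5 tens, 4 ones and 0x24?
Convert 9 thousands, 5 tens, 4 ones (place-value notation) → 9×1000 + 5×10 + 4 = 9054 (decimal)
Convert 0x24 (hexadecimal) → 2×16 + 4 = 36 (decimal)
Difference: |9054 - 36| = 9018
9018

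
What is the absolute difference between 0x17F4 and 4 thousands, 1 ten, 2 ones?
Convert 0x17F4 (hexadecimal) → 1×4096 + 7×256 + 15×16 + 4 = 6132 (decimal)
Convert 4 thousands, 1 ten, 2 ones (place-value notation) → 4×1000 + 1×10 + 2 = 4012 (decimal)
Compute |6132 - 4012| = 2120
2120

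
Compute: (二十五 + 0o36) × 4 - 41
Convert 二十五 (Chinese numeral) → 2×10 + 5 = 25 (decimal)
Convert 0o36 (octal) → 3×8 + 6 = 30 (decimal)
Expression in decimal: (25 + 30) × 4 - 41
Parentheses first: 25 + 30 = 55
Multiply: 55 × 4 = 220
Subtract: 220 - 41 = 179
179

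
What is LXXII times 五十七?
Convert LXXII (Roman numeral) → 50 + 10 + 10 + 1 + 1 = 72 (decimal)
Convert 五十七 (Chinese numeral) → 5×10 + 7 = 57 (decimal)
Compute 72 × 57 = 4104
4104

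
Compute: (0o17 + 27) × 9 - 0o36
Convert 0o17 (octal) → 1×8 + 7 = 15 (decimal)
Convert 0o36 (octal) → 3×8 + 6 = 30 (decimal)
Expression in decimal: (15 + 27) × 9 - 30
Parentheses first: 15 + 27 = 42
Multiply: 42 × 9 = 378
Subtract: 378 - 30 = 348
348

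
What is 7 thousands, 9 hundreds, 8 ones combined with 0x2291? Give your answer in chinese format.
Convert 7 thousands, 9 hundreds, 8 ones (place-value notation) → 7×1000 + 9×100 + 8 = 7908 (decimal)
Convert 0x2291 (hexadecimal) → 2×4096 + 2×256 + 9×16 + 1 = 8849 (decimal)
Compute 7908 + 8849 = 16757
Convert 16757 (decimal) → 16757 = 1×10000 + 6×1000 + 7×100 + 5×10 + 7 → 一万六千七百五十七 (Chinese numeral)
一万六千七百五十七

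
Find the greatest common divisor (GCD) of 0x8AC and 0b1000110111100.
Convert 0x8AC (hexadecimal) → 8×256 + 10×16 + 12 = 2220 (decimal)
Convert 0b1000110111100 (binary) → 4096 + 256 + 128 + 32 + 16 + 8 + 4 = 4540 (decimal)
Compute gcd(2220, 4540) = 20
20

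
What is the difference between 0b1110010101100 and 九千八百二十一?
Convert 0b1110010101100 (binary) → 4096 + 2048 + 1024 + 128 + 32 + 8 + 4 = 7340 (decimal)
Convert 九千八百二十一 (Chinese numeral) → 9×1000 + 8×100 + 2×10 + 1 = 9821 (decimal)
Difference: |7340 - 9821| = 2481
2481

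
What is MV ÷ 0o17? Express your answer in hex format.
Convert MV (Roman numeral) → 1000 + 5 = 1005 (decimal)
Convert 0o17 (octal) → 1×8 + 7 = 15 (decimal)
Compute 1005 ÷ 15 = 67
Convert 67 (decimal) → 67 = 4×16 + 3 → 0x43 (hexadecimal)
0x43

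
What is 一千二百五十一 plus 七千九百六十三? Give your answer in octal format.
Convert 一千二百五十一 (Chinese numeral) → 1×1000 + 2×100 + 5×10 + 1 = 1251 (decimal)
Convert 七千九百六十三 (Chinese numeral) → 7×1000 + 9×100 + 6×10 + 3 = 7963 (decimal)
Compute 1251 + 7963 = 9214
Convert 9214 (decimal) → 9214 = 2×4096 + 1×512 + 7×64 + 7×8 + 6 → 0o21776 (octal)
0o21776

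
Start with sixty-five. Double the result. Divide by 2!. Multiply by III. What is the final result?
Convert sixty-five (English words) → 65 (decimal)
Start: 65
65 × 2 = 130
Convert 2! (factorial) → 2 (decimal)
130 ÷ 2 = 65
Convert III (Roman numeral) → 1 + 1 + 1 = 3 (decimal)
65 × 3 = 195
195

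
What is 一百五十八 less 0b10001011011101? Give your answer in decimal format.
Convert 一百五十八 (Chinese numeral) → 1×100 + 5×10 + 8 = 158 (decimal)
Convert 0b10001011011101 (binary) → 8192 + 512 + 128 + 64 + 16 + 8 + 4 + 1 = 8925 (decimal)
Compute 158 - 8925 = -8767
-8767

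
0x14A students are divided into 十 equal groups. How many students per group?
Convert 0x14A (hexadecimal) → 1×256 + 4×16 + 10 = 330 (decimal)
Convert 十 (Chinese numeral) → 1×10 = 10 (decimal)
Compute 330 ÷ 10 = 33
33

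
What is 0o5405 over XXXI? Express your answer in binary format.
Convert 0o5405 (octal) → 5×512 + 4×64 + 5 = 2821 (decimal)
Convert XXXI (Roman numeral) → 10 + 10 + 10 + 1 = 31 (decimal)
Compute 2821 ÷ 31 = 91
Convert 91 (decimal) → 91 = 64 + 16 + 8 + 2 + 1 → 0b1011011 (binary)
0b1011011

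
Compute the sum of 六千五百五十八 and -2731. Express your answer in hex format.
Convert 六千五百五十八 (Chinese numeral) → 6×1000 + 5×100 + 5×10 + 8 = 6558 (decimal)
Compute 6558 + -2731 = 3827
Convert 3827 (decimal) → 3827 = 14×256 + 15×16 + 3 → 0xEF3 (hexadecimal)
0xEF3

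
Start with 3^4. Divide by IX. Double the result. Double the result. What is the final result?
Convert 3^4 (power) → 81 (decimal)
Start: 81
Convert IX (Roman numeral) → 9 (decimal)
81 ÷ 9 = 9
9 × 2 = 18
18 × 2 = 36
36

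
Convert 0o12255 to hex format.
Convert 0o12255 (octal) → 1×4096 + 2×512 + 2×64 + 5×8 + 5 = 5293 (decimal)
Convert 5293 (decimal) → 5293 = 1×4096 + 4×256 + 10×16 + 13 → 0x14AD (hexadecimal)
0x14AD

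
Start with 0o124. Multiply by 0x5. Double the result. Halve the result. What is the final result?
Convert 0o124 (octal) → 1×64 + 2×8 + 4 = 84 (decimal)
Start: 84
Convert 0x5 (hexadecimal) → 5 (decimal)
84 × 5 = 420
420 × 2 = 840
840 ÷ 2 = 420
420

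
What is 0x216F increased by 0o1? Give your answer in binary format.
Convert 0x216F (hexadecimal) → 2×4096 + 1×256 + 6×16 + 15 = 8559 (decimal)
Convert 0o1 (octal) → 1 (decimal)
Compute 8559 + 1 = 8560
Convert 8560 (decimal) → 8560 = 8192 + 256 + 64 + 32 + 16 → 0b10000101110000 (binary)
0b10000101110000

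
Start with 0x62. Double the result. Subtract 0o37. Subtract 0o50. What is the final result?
Convert 0x62 (hexadecimal) → 6×16 + 2 = 98 (decimal)
Start: 98
98 × 2 = 196
Convert 0o37 (octal) → 3×8 + 7 = 31 (decimal)
196 - 31 = 165
Convert 0o50 (octal) → 5×8 = 40 (decimal)
165 - 40 = 125
125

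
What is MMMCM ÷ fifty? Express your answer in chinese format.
Convert MMMCM (Roman numeral) → 1000 + 1000 + 1000 + 900 = 3900 (decimal)
Convert fifty (English words) → 50 (decimal)
Compute 3900 ÷ 50 = 78
Convert 78 (decimal) → 78 = 7×10 + 8 → 七十八 (Chinese numeral)
七十八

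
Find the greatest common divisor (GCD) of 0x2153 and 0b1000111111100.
Convert 0x2153 (hexadecimal) → 2×4096 + 1×256 + 5×16 + 3 = 8531 (decimal)
Convert 0b1000111111100 (binary) → 4096 + 256 + 128 + 64 + 32 + 16 + 8 + 4 = 4604 (decimal)
Compute gcd(8531, 4604) = 1
1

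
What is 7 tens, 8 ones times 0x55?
Convert 7 tens, 8 ones (place-value notation) → 7×10 + 8 = 78 (decimal)
Convert 0x55 (hexadecimal) → 5×16 + 5 = 85 (decimal)
Compute 78 × 85 = 6630
6630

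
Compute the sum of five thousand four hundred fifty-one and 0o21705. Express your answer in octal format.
Convert five thousand four hundred fifty-one (English words) → 5×1000 + 4×100 + 51 = 5451 (decimal)
Convert 0o21705 (octal) → 2×4096 + 1×512 + 7×64 + 5 = 9157 (decimal)
Compute 5451 + 9157 = 14608
Convert 14608 (decimal) → 14608 = 3×4096 + 4×512 + 4×64 + 2×8 → 0o34420 (octal)
0o34420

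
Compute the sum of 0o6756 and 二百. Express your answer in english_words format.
Convert 0o6756 (octal) → 6×512 + 7×64 + 5×8 + 6 = 3566 (decimal)
Convert 二百 (Chinese numeral) → 2×100 = 200 (decimal)
Compute 3566 + 200 = 3766
Convert 3766 (decimal) → 3766 = 3×1000 + 7×100 + 66 → three thousand seven hundred sixty-six (English words)
three thousand seven hundred sixty-six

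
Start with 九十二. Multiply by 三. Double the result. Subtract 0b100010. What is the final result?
Convert 九十二 (Chinese numeral) → 9×10 + 2 = 92 (decimal)
Start: 92
Convert 三 (Chinese numeral) → 3 (decimal)
92 × 3 = 276
276 × 2 = 552
Convert 0b100010 (binary) → 32 + 2 = 34 (decimal)
552 - 34 = 518
518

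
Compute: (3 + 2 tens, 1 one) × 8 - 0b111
Convert 2 tens, 1 one (place-value notation) → 2×10 + 1 = 21 (decimal)
Convert 0b111 (binary) → 4 + 2 + 1 = 7 (decimal)
Expression in decimal: (3 + 21) × 8 - 7
Parentheses first: 3 + 21 = 24
Multiply: 24 × 8 = 192
Subtract: 192 - 7 = 185
185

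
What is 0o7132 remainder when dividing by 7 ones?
Convert 0o7132 (octal) → 7×512 + 1×64 + 3×8 + 2 = 3674 (decimal)
Convert 7 ones (place-value notation) → 7 (decimal)
Compute 3674 mod 7 = 6
6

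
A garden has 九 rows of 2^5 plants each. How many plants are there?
Convert 2^5 (power) → 32 (decimal)
Convert 九 (Chinese numeral) → 9 (decimal)
Compute 32 × 9 = 288
288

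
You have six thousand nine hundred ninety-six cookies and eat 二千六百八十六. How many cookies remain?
Convert six thousand nine hundred ninety-six (English words) → 6×1000 + 9×100 + 96 = 6996 (decimal)
Convert 二千六百八十六 (Chinese numeral) → 2×1000 + 6×100 + 8×10 + 6 = 2686 (decimal)
Compute 6996 - 2686 = 4310
4310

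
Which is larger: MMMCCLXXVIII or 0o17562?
Convert MMMCCLXXVIII (Roman numeral) → 1000 + 1000 + 1000 + 100 + 100 + 50 + 10 + 10 + 5 + 1 + 1 + 1 = 3278 (decimal)
Convert 0o17562 (octal) → 1×4096 + 7×512 + 5×64 + 6×8 + 2 = 8050 (decimal)
Compare 3278 vs 8050: larger = 8050
8050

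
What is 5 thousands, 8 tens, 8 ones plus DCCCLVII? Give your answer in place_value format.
Convert 5 thousands, 8 tens, 8 ones (place-value notation) → 5×1000 + 8×10 + 8 = 5088 (decimal)
Convert DCCCLVII (Roman numeral) → 500 + 100 + 100 + 100 + 50 + 5 + 1 + 1 = 857 (decimal)
Compute 5088 + 857 = 5945
Convert 5945 (decimal) → 5945 = 5×1000 + 9×100 + 4×10 + 5 → 5 thousands, 9 hundreds, 4 tens, 5 ones (place-value notation)
5 thousands, 9 hundreds, 4 tens, 5 ones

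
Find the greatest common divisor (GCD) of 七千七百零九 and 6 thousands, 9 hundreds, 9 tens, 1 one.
Convert 七千七百零九 (Chinese numeral) → 7×1000 + 7×100 + 9 = 7709 (decimal)
Convert 6 thousands, 9 hundreds, 9 tens, 1 one (place-value notation) → 6×1000 + 9×100 + 9×10 + 1 = 6991 (decimal)
Compute gcd(7709, 6991) = 1
1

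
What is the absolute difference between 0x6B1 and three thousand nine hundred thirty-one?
Convert 0x6B1 (hexadecimal) → 6×256 + 11×16 + 1 = 1713 (decimal)
Convert three thousand nine hundred thirty-one (English words) → 3×1000 + 9×100 + 31 = 3931 (decimal)
Compute |1713 - 3931| = 2218
2218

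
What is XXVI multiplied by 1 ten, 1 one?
Convert XXVI (Roman numeral) → 10 + 10 + 5 + 1 = 26 (decimal)
Convert 1 ten, 1 one (place-value notation) → 1×10 + 1 = 11 (decimal)
Compute 26 × 11 = 286
286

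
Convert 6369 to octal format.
Convert 6369 (decimal) → 6369 = 1×4096 + 4×512 + 3×64 + 4×8 + 1 → 0o14341 (octal)
0o14341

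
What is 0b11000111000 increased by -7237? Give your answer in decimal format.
Convert 0b11000111000 (binary) → 1024 + 512 + 32 + 16 + 8 = 1592 (decimal)
Compute 1592 + -7237 = -5645
-5645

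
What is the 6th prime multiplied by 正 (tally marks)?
Convert the 6th prime (prime index) → 13 (decimal)
Convert 正 (tally marks) → 5 (decimal)
Compute 13 × 5 = 65
65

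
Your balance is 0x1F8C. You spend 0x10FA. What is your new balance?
Convert 0x1F8C (hexadecimal) → 1×4096 + 15×256 + 8×16 + 12 = 8076 (decimal)
Convert 0x10FA (hexadecimal) → 1×4096 + 15×16 + 10 = 4346 (decimal)
Compute 8076 - 4346 = 3730
3730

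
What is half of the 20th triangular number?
The 20th triangular number = 20×21/2 = 210
Compute 210 ÷ 2 = 105
105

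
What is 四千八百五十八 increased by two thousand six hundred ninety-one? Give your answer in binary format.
Convert 四千八百五十八 (Chinese numeral) → 4×1000 + 8×100 + 5×10 + 8 = 4858 (decimal)
Convert two thousand six hundred ninety-one (English words) → 2×1000 + 6×100 + 91 = 2691 (decimal)
Compute 4858 + 2691 = 7549
Convert 7549 (decimal) → 7549 = 4096 + 2048 + 1024 + 256 + 64 + 32 + 16 + 8 + 4 + 1 → 0b1110101111101 (binary)
0b1110101111101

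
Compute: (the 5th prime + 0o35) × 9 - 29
Convert the 5th prime (prime index) → 11 (decimal)
Convert 0o35 (octal) → 3×8 + 5 = 29 (decimal)
Expression in decimal: (11 + 29) × 9 - 29
Parentheses first: 11 + 29 = 40
Multiply: 40 × 9 = 360
Subtract: 360 - 29 = 331
331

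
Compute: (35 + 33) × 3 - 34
Parentheses first: 35 + 33 = 68
Multiply: 68 × 3 = 204
Subtract: 204 - 34 = 170
170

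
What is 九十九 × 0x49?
Convert 九十九 (Chinese numeral) → 9×10 + 9 = 99 (decimal)
Convert 0x49 (hexadecimal) → 4×16 + 9 = 73 (decimal)
Compute 99 × 73 = 7227
7227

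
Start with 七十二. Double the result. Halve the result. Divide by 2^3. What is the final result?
Convert 七十二 (Chinese numeral) → 7×10 + 2 = 72 (decimal)
Start: 72
72 × 2 = 144
144 ÷ 2 = 72
Convert 2^3 (power) → 8 (decimal)
72 ÷ 8 = 9
9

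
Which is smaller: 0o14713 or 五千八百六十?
Convert 0o14713 (octal) → 1×4096 + 4×512 + 7×64 + 1×8 + 3 = 6603 (decimal)
Convert 五千八百六十 (Chinese numeral) → 5×1000 + 8×100 + 6×10 = 5860 (decimal)
Compare 6603 vs 5860: smaller = 5860
5860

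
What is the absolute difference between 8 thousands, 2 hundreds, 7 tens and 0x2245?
Convert 8 thousands, 2 hundreds, 7 tens (place-value notation) → 8×1000 + 2×100 + 7×10 = 8270 (decimal)
Convert 0x2245 (hexadecimal) → 2×4096 + 2×256 + 4×16 + 5 = 8773 (decimal)
Compute |8270 - 8773| = 503
503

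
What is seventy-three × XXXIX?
Convert seventy-three (English words) → 73 (decimal)
Convert XXXIX (Roman numeral) → 10 + 10 + 10 + 9 = 39 (decimal)
Compute 73 × 39 = 2847
2847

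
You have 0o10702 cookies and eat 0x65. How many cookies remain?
Convert 0o10702 (octal) → 1×4096 + 7×64 + 2 = 4546 (decimal)
Convert 0x65 (hexadecimal) → 6×16 + 5 = 101 (decimal)
Compute 4546 - 101 = 4445
4445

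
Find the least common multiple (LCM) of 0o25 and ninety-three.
Convert 0o25 (octal) → 2×8 + 5 = 21 (decimal)
Convert ninety-three (English words) → 93 (decimal)
Compute lcm(21, 93) = 651
651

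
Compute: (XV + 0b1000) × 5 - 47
Convert XV (Roman numeral) → 10 + 5 = 15 (decimal)
Convert 0b1000 (binary) → 8 (decimal)
Expression in decimal: (15 + 8) × 5 - 47
Parentheses first: 15 + 8 = 23
Multiply: 23 × 5 = 115
Subtract: 115 - 47 = 68
68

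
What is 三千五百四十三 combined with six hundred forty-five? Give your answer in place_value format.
Convert 三千五百四十三 (Chinese numeral) → 3×1000 + 5×100 + 4×10 + 3 = 3543 (decimal)
Convert six hundred forty-five (English words) → 6×100 + 45 = 645 (decimal)
Compute 3543 + 645 = 4188
Convert 4188 (decimal) → 4188 = 4×1000 + 1×100 + 8×10 + 8 → 4 thousands, 1 hundred, 8 tens, 8 ones (place-value notation)
4 thousands, 1 hundred, 8 tens, 8 ones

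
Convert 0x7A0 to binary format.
Convert 0x7A0 (hexadecimal) → 7×256 + 10×16 = 1952 (decimal)
Convert 1952 (decimal) → 1952 = 1024 + 512 + 256 + 128 + 32 → 0b11110100000 (binary)
0b11110100000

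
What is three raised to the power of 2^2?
Convert three (English words) → 3 (decimal)
Convert 2^2 (power) → 4 (decimal)
Compute 3 ^ 4 = 81
81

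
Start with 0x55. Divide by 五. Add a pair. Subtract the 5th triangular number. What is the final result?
Convert 0x55 (hexadecimal) → 5×16 + 5 = 85 (decimal)
Start: 85
Convert 五 (Chinese numeral) → 5 (decimal)
85 ÷ 5 = 17
Convert a pair (colloquial) → 2 (decimal)
17 + 2 = 19
Convert the 5th triangular number (triangular index) → 5×6/2 = 15 (decimal)
19 - 15 = 4
4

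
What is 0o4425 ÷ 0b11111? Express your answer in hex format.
Convert 0o4425 (octal) → 4×512 + 4×64 + 2×8 + 5 = 2325 (decimal)
Convert 0b11111 (binary) → 16 + 8 + 4 + 2 + 1 = 31 (decimal)
Compute 2325 ÷ 31 = 75
Convert 75 (decimal) → 75 = 4×16 + 11 → 0x4B (hexadecimal)
0x4B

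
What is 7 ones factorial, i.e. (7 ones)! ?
Convert 7 ones (place-value notation) → 7 (decimal)
Compute 7! = 5040
5040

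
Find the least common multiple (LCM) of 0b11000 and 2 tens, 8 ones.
Convert 0b11000 (binary) → 16 + 8 = 24 (decimal)
Convert 2 tens, 8 ones (place-value notation) → 2×10 + 8 = 28 (decimal)
Compute lcm(24, 28) = 168
168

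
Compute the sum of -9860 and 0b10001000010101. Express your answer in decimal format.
Convert 0b10001000010101 (binary) → 8192 + 512 + 16 + 4 + 1 = 8725 (decimal)
Compute -9860 + 8725 = -1135
-1135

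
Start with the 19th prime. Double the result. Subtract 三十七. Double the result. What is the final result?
Convert the 19th prime (prime index) → 67 (decimal)
Start: 67
67 × 2 = 134
Convert 三十七 (Chinese numeral) → 3×10 + 7 = 37 (decimal)
134 - 37 = 97
97 × 2 = 194
194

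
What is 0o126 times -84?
Convert 0o126 (octal) → 1×64 + 2×8 + 6 = 86 (decimal)
Compute 86 × -84 = -7224
-7224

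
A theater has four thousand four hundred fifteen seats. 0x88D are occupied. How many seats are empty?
Convert four thousand four hundred fifteen (English words) → 4×1000 + 4×100 + 15 = 4415 (decimal)
Convert 0x88D (hexadecimal) → 8×256 + 8×16 + 13 = 2189 (decimal)
Compute 4415 - 2189 = 2226
2226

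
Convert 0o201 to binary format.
Convert 0o201 (octal) → 2×64 + 1 = 129 (decimal)
Convert 129 (decimal) → 129 = 128 + 1 → 0b10000001 (binary)
0b10000001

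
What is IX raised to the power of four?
Convert IX (Roman numeral) → 9 (decimal)
Convert four (English words) → 4 (decimal)
Compute 9 ^ 4 = 6561
6561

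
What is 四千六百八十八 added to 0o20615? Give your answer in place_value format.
Convert 四千六百八十八 (Chinese numeral) → 4×1000 + 6×100 + 8×10 + 8 = 4688 (decimal)
Convert 0o20615 (octal) → 2×4096 + 6×64 + 1×8 + 5 = 8589 (decimal)
Compute 4688 + 8589 = 13277
Convert 13277 (decimal) → 13277 = 13×1000 + 2×100 + 7×10 + 7 → 13 thousands, 2 hundreds, 7 tens, 7 ones (place-value notation)
13 thousands, 2 hundreds, 7 tens, 7 ones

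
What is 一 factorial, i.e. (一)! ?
Convert 一 (Chinese numeral) → 1 (decimal)
Compute 1! = 1
1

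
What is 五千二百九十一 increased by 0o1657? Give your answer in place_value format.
Convert 五千二百九十一 (Chinese numeral) → 5×1000 + 2×100 + 9×10 + 1 = 5291 (decimal)
Convert 0o1657 (octal) → 1×512 + 6×64 + 5×8 + 7 = 943 (decimal)
Compute 5291 + 943 = 6234
Convert 6234 (decimal) → 6234 = 6×1000 + 2×100 + 3×10 + 4 → 6 thousands, 2 hundreds, 3 tens, 4 ones (place-value notation)
6 thousands, 2 hundreds, 3 tens, 4 ones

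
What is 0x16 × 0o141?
Convert 0x16 (hexadecimal) → 1×16 + 6 = 22 (decimal)
Convert 0o141 (octal) → 1×64 + 4×8 + 1 = 97 (decimal)
Compute 22 × 97 = 2134
2134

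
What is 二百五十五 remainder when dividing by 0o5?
Convert 二百五十五 (Chinese numeral) → 2×100 + 5×10 + 5 = 255 (decimal)
Convert 0o5 (octal) → 5 (decimal)
Compute 255 mod 5 = 0
0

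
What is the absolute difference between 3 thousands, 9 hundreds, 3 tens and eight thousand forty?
Convert 3 thousands, 9 hundreds, 3 tens (place-value notation) → 3×1000 + 9×100 + 3×10 = 3930 (decimal)
Convert eight thousand forty (English words) → 8×1000 + 40 = 8040 (decimal)
Compute |3930 - 8040| = 4110
4110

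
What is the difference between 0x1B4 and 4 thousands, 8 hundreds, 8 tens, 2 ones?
Convert 0x1B4 (hexadecimal) → 1×256 + 11×16 + 4 = 436 (decimal)
Convert 4 thousands, 8 hundreds, 8 tens, 2 ones (place-value notation) → 4×1000 + 8×100 + 8×10 + 2 = 4882 (decimal)
Difference: |436 - 4882| = 4446
4446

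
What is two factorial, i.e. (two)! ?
Convert two (English words) → 2 (decimal)
Compute 2! = 2
2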